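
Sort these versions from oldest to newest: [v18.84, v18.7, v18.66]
[v18.7, v18.66, v18.84]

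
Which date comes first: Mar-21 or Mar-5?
Mar-5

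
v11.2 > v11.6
False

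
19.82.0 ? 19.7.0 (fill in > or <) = >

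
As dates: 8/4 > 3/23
True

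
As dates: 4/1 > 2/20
True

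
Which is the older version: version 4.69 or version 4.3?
version 4.3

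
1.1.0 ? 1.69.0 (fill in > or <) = <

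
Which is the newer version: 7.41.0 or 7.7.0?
7.41.0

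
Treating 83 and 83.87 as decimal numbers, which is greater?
83.87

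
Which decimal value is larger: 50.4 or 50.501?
50.501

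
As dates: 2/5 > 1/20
True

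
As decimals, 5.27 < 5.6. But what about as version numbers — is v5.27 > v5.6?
True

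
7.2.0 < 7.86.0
True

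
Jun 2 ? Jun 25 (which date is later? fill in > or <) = <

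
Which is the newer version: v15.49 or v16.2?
v16.2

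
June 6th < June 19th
True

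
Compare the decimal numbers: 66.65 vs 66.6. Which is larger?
66.65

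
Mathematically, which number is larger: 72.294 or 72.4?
72.4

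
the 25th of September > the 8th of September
True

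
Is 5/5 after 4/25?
Yes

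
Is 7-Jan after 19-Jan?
No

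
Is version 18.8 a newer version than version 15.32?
Yes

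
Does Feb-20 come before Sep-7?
Yes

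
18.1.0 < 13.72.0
False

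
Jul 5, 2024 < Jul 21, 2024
True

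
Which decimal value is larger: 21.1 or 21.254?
21.254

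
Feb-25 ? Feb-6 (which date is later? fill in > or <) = >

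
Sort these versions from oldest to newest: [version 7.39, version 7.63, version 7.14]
[version 7.14, version 7.39, version 7.63]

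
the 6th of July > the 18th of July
False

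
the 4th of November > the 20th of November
False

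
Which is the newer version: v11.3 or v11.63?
v11.63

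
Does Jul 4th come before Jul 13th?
Yes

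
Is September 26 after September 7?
Yes. Day 26 comes after day 7 in September — this is a date comparison, not a decimal one (the decimal 9.26 would be smaller than 9.7).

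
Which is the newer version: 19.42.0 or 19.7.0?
19.42.0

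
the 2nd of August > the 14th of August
False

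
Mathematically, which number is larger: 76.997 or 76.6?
76.997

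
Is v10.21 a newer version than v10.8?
Yes. Version numbers are compared segment by segment as integers, not as decimals: minor version 21 > 8, so v10.21 > v10.8 (even though the decimal 10.21 < 10.8).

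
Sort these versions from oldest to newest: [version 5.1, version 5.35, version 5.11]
[version 5.1, version 5.11, version 5.35]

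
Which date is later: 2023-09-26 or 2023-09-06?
2023-09-26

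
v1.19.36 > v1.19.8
True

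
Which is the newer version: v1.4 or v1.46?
v1.46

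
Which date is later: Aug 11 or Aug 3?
Aug 11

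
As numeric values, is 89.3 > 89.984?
False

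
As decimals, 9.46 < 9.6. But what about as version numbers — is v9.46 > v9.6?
True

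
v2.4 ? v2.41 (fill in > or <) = <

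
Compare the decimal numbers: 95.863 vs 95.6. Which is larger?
95.863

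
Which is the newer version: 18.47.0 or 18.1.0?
18.47.0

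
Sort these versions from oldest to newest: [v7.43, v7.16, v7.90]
[v7.16, v7.43, v7.90]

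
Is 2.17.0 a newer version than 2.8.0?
Yes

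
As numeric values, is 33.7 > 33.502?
True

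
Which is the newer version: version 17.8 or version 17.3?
version 17.8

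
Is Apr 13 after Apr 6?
Yes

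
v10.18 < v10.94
True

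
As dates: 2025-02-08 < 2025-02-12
True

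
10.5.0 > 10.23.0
False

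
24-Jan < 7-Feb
True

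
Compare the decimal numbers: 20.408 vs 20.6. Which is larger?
20.6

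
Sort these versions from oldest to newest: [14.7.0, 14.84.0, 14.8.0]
[14.7.0, 14.8.0, 14.84.0]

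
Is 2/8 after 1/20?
Yes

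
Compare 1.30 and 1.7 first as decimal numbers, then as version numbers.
As decimals: 1.30 < 1.7. As versions: v1.30 > v1.7 (minor version 30 > 7).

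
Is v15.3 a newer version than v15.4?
No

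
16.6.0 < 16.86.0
True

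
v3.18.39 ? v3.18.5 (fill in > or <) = >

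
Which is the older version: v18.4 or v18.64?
v18.4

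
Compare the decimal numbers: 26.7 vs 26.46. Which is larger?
26.7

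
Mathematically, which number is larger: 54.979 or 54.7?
54.979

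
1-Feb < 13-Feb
True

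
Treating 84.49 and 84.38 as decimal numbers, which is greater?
84.49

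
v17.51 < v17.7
False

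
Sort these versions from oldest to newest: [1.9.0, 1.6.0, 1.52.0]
[1.6.0, 1.9.0, 1.52.0]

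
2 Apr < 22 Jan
False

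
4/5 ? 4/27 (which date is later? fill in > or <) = <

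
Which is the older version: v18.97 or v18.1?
v18.1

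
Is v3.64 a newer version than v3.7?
Yes. Version numbers are compared segment by segment as integers, not as decimals: minor version 64 > 7, so v3.64 > v3.7 (even though the decimal 3.64 < 3.7).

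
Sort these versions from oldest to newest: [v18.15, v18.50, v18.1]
[v18.1, v18.15, v18.50]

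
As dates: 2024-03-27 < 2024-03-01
False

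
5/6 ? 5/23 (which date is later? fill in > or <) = <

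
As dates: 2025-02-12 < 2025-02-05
False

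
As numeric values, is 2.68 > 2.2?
True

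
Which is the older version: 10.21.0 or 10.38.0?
10.21.0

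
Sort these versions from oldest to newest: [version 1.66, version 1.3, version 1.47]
[version 1.3, version 1.47, version 1.66]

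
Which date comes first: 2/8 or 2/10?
2/8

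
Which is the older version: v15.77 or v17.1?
v15.77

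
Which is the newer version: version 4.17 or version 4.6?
version 4.17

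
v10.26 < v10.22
False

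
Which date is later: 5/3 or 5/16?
5/16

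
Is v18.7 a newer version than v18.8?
No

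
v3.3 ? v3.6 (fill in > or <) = <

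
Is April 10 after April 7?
Yes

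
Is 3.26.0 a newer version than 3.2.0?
Yes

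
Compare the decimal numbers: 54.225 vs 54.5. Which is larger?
54.5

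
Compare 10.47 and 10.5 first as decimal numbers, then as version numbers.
As decimals: 10.47 < 10.5. As versions: v10.47 > v10.5 (minor version 47 > 5).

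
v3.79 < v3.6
False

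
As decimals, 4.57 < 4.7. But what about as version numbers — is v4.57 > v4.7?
True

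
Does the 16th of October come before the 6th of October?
No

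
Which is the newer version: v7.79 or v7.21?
v7.79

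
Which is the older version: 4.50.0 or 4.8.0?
4.8.0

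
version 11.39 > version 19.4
False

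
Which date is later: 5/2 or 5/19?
5/19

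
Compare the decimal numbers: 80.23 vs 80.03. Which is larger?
80.23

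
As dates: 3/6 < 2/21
False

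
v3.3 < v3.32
True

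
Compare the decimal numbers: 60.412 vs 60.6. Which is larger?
60.6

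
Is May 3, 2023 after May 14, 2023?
No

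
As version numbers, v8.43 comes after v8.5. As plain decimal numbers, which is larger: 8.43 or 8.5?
8.5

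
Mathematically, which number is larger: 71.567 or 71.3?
71.567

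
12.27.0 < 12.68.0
True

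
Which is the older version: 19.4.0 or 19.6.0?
19.4.0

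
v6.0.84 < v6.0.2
False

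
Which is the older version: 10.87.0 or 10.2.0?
10.2.0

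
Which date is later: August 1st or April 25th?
August 1st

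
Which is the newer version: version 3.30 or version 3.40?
version 3.40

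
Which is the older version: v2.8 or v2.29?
v2.8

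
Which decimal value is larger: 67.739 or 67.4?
67.739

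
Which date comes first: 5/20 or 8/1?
5/20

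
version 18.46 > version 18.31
True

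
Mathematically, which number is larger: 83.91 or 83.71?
83.91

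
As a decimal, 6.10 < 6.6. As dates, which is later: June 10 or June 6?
June 10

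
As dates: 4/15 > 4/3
True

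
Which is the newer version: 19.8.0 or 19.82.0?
19.82.0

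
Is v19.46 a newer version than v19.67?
No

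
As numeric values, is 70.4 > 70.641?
False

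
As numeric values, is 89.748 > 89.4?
True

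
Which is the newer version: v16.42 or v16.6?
v16.42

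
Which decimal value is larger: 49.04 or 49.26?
49.26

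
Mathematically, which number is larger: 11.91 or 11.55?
11.91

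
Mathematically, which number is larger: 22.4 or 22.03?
22.4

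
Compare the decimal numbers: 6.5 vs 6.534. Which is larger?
6.534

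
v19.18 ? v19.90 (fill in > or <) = <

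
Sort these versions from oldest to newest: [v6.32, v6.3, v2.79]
[v2.79, v6.3, v6.32]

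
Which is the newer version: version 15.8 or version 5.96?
version 15.8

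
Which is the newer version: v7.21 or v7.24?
v7.24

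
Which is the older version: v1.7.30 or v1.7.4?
v1.7.4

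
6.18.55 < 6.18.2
False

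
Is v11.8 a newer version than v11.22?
No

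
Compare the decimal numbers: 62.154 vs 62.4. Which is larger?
62.4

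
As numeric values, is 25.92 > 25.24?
True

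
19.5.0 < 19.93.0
True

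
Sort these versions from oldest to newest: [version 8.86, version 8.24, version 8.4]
[version 8.4, version 8.24, version 8.86]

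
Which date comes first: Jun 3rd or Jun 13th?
Jun 3rd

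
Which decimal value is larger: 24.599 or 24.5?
24.599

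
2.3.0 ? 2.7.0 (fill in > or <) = <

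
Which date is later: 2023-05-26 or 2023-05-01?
2023-05-26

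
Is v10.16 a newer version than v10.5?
Yes. Version numbers are compared segment by segment as integers, not as decimals: minor version 16 > 5, so v10.16 > v10.5 (even though the decimal 10.16 < 10.5).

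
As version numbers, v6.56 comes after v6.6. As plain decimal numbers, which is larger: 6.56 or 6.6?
6.6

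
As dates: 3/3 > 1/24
True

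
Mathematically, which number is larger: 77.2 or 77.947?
77.947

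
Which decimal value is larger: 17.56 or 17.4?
17.56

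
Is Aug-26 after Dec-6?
No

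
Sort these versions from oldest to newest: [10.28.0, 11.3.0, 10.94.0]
[10.28.0, 10.94.0, 11.3.0]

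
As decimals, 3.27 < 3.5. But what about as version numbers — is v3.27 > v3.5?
True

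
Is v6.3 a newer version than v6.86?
No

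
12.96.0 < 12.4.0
False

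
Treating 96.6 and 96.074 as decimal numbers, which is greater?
96.6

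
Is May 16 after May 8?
Yes. Day 16 comes after day 8 in May — this is a date comparison, not a decimal one (the decimal 5.16 would be smaller than 5.8).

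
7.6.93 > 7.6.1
True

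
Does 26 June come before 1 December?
Yes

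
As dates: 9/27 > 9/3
True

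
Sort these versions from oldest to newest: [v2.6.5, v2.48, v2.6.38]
[v2.6.5, v2.6.38, v2.48]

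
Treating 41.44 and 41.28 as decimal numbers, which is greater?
41.44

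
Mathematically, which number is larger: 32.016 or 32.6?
32.6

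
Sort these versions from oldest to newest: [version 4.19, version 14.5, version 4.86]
[version 4.19, version 4.86, version 14.5]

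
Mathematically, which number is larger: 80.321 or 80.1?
80.321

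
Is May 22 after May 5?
Yes. Day 22 comes after day 5 in May — this is a date comparison, not a decimal one (the decimal 5.22 would be smaller than 5.5).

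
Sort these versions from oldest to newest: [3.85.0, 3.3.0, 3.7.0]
[3.3.0, 3.7.0, 3.85.0]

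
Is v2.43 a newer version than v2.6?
Yes. Version numbers are compared segment by segment as integers, not as decimals: minor version 43 > 6, so v2.43 > v2.6 (even though the decimal 2.43 < 2.6).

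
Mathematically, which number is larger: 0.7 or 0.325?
0.7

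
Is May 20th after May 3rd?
Yes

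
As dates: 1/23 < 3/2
True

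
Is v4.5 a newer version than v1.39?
Yes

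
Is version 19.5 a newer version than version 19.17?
No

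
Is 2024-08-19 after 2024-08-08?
Yes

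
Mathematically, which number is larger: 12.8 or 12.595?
12.8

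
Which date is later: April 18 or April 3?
April 18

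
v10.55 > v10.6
True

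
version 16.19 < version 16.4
False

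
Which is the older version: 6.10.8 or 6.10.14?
6.10.8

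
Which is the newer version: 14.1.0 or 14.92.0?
14.92.0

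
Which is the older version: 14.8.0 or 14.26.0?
14.8.0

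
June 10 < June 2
False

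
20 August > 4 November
False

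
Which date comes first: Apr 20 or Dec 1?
Apr 20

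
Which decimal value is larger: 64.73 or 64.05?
64.73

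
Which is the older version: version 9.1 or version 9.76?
version 9.1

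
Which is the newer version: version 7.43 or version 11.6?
version 11.6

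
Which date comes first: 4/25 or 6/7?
4/25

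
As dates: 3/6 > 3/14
False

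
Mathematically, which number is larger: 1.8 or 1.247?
1.8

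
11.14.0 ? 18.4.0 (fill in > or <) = <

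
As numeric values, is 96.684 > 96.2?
True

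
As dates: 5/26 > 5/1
True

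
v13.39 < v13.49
True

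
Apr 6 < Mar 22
False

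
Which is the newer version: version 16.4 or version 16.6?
version 16.6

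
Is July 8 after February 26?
Yes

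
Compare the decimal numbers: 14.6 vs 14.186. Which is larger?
14.6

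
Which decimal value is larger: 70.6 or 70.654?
70.654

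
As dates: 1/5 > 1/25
False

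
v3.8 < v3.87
True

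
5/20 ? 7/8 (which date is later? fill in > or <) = <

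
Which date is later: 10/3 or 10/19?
10/19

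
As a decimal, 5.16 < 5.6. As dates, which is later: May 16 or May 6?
May 16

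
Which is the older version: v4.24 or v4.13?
v4.13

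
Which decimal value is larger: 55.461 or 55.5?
55.5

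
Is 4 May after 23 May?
No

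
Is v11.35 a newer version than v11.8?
Yes. Version numbers are compared segment by segment as integers, not as decimals: minor version 35 > 8, so v11.35 > v11.8 (even though the decimal 11.35 < 11.8).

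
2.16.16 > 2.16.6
True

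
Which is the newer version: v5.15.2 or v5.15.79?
v5.15.79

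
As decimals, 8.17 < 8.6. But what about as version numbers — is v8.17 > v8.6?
True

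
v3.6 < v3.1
False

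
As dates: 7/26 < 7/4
False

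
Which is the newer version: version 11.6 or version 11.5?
version 11.6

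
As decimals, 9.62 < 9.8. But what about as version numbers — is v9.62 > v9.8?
True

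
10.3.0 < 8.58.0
False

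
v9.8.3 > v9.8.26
False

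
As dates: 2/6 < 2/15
True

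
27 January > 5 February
False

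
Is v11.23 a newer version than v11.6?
Yes. Version numbers are compared segment by segment as integers, not as decimals: minor version 23 > 6, so v11.23 > v11.6 (even though the decimal 11.23 < 11.6).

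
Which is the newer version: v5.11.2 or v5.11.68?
v5.11.68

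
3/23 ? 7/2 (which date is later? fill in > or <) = <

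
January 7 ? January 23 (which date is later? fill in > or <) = <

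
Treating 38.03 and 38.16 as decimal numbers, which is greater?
38.16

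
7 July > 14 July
False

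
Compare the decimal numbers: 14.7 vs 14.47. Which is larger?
14.7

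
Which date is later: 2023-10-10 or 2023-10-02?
2023-10-10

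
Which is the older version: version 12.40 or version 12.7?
version 12.7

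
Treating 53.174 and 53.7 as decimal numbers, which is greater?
53.7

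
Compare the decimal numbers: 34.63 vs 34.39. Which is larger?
34.63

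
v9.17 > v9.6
True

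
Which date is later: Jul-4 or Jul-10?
Jul-10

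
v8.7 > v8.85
False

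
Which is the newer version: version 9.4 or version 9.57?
version 9.57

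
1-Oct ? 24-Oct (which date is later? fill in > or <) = <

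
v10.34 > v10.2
True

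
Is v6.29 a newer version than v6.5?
Yes. Version numbers are compared segment by segment as integers, not as decimals: minor version 29 > 5, so v6.29 > v6.5 (even though the decimal 6.29 < 6.5).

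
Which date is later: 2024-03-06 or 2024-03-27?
2024-03-27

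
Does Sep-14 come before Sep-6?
No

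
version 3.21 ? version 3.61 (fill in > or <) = <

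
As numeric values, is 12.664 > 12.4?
True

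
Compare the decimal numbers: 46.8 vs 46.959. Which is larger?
46.959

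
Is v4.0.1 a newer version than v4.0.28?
No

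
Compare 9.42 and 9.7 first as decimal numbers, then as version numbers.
As decimals: 9.42 < 9.7. As versions: v9.42 > v9.7 (minor version 42 > 7).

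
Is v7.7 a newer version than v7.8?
No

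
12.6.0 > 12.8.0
False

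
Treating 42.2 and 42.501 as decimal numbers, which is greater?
42.501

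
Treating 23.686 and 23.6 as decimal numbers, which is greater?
23.686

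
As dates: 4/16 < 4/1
False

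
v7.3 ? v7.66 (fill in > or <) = <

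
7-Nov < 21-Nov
True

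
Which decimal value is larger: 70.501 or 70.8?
70.8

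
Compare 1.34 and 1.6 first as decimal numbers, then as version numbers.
As decimals: 1.34 < 1.6. As versions: v1.34 > v1.6 (minor version 34 > 6).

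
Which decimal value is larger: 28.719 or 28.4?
28.719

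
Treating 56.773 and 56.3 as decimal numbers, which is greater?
56.773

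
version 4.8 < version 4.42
True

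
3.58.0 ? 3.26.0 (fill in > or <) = >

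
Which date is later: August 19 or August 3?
August 19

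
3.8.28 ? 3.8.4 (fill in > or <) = >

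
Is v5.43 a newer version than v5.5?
Yes. Version numbers are compared segment by segment as integers, not as decimals: minor version 43 > 5, so v5.43 > v5.5 (even though the decimal 5.43 < 5.5).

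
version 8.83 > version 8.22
True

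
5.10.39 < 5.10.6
False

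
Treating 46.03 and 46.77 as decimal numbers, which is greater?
46.77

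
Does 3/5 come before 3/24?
Yes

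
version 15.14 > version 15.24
False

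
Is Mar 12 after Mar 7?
Yes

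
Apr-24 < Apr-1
False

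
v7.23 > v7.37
False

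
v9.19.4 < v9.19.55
True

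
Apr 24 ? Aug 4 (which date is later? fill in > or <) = <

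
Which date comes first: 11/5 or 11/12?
11/5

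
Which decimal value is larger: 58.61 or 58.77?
58.77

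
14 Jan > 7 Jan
True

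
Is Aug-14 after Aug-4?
Yes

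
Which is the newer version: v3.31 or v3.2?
v3.31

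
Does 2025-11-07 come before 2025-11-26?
Yes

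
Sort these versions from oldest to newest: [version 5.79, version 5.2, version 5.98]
[version 5.2, version 5.79, version 5.98]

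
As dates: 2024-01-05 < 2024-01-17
True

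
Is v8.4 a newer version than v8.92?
No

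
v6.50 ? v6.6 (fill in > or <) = >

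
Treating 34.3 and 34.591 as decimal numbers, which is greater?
34.591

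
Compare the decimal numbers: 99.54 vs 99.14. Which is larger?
99.54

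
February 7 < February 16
True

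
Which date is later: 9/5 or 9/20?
9/20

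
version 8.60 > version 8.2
True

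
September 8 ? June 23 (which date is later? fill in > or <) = >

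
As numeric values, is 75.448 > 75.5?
False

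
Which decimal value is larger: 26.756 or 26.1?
26.756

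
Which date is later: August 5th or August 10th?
August 10th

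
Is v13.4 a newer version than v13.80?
No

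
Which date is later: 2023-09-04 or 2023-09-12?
2023-09-12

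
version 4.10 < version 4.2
False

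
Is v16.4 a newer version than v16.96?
No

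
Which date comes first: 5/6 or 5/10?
5/6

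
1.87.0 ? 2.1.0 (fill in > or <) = <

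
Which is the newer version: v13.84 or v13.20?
v13.84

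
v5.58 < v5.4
False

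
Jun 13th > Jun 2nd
True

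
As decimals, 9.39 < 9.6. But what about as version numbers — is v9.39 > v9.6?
True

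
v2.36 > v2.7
True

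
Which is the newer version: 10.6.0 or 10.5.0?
10.6.0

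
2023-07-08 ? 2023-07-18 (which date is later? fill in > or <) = <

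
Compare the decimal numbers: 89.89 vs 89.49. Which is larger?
89.89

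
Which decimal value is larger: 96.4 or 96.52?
96.52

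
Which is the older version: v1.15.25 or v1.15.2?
v1.15.2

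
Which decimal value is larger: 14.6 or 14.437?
14.6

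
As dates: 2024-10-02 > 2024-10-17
False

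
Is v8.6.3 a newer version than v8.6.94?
No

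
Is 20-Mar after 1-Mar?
Yes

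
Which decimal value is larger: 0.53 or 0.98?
0.98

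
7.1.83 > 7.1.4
True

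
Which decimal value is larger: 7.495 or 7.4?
7.495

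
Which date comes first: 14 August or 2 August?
2 August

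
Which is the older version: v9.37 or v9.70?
v9.37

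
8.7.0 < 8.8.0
True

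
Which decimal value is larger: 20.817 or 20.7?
20.817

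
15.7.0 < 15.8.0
True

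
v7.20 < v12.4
True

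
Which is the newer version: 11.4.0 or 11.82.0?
11.82.0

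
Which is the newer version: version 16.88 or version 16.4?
version 16.88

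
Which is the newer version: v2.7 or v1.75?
v2.7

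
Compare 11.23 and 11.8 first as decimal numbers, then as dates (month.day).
As decimals: 11.23 < 11.8. As dates: 11/23 is later than 11/8 (day 23 > day 8).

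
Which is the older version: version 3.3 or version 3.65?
version 3.3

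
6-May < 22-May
True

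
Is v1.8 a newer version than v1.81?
No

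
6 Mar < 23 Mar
True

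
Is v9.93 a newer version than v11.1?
No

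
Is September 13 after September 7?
Yes. Day 13 comes after day 7 in September — this is a date comparison, not a decimal one (the decimal 9.13 would be smaller than 9.7).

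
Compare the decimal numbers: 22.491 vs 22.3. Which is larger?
22.491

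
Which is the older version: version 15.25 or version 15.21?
version 15.21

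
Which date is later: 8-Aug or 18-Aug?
18-Aug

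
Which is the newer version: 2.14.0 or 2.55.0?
2.55.0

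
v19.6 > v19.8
False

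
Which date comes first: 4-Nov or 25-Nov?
4-Nov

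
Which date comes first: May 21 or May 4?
May 4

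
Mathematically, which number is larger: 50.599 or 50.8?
50.8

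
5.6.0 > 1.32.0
True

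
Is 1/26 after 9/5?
No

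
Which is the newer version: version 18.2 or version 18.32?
version 18.32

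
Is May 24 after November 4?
No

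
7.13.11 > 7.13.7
True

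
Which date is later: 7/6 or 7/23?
7/23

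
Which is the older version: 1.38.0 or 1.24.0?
1.24.0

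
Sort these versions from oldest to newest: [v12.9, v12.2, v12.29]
[v12.2, v12.9, v12.29]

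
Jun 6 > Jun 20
False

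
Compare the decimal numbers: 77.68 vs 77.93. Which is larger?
77.93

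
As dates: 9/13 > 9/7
True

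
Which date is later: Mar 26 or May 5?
May 5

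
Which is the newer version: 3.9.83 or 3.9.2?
3.9.83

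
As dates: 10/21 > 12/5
False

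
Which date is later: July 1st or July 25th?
July 25th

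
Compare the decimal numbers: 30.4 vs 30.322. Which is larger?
30.4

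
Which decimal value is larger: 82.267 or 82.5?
82.5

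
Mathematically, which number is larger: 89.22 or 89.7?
89.7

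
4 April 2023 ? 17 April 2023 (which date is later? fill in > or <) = <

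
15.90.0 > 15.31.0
True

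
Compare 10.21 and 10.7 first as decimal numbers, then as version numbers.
As decimals: 10.21 < 10.7. As versions: v10.21 > v10.7 (minor version 21 > 7).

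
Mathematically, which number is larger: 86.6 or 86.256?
86.6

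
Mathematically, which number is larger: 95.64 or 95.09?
95.64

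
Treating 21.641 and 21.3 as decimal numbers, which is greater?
21.641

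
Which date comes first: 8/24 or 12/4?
8/24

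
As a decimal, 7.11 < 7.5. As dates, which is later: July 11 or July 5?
July 11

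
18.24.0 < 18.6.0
False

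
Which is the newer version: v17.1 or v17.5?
v17.5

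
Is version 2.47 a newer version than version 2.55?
No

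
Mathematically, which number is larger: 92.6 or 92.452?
92.6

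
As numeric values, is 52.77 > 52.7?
True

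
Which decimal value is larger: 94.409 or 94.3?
94.409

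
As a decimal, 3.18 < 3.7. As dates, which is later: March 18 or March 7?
March 18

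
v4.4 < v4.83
True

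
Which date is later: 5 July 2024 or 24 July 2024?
24 July 2024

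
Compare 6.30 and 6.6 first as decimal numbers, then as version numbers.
As decimals: 6.30 < 6.6. As versions: v6.30 > v6.6 (minor version 30 > 6).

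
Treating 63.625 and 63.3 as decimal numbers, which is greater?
63.625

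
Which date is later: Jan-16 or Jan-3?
Jan-16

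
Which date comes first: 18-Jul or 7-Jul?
7-Jul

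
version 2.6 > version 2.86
False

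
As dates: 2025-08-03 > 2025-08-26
False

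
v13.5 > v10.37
True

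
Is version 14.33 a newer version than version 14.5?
Yes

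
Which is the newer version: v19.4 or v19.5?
v19.5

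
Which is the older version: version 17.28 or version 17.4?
version 17.4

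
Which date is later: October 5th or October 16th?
October 16th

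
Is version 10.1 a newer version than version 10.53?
No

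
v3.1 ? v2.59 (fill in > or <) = >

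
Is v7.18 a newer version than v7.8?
Yes. Version numbers are compared segment by segment as integers, not as decimals: minor version 18 > 8, so v7.18 > v7.8 (even though the decimal 7.18 < 7.8).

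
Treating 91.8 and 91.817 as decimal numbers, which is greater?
91.817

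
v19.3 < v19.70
True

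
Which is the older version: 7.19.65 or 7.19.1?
7.19.1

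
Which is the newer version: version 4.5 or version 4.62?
version 4.62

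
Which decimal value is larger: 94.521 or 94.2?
94.521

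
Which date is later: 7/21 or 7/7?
7/21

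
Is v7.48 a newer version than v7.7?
Yes. Version numbers are compared segment by segment as integers, not as decimals: minor version 48 > 7, so v7.48 > v7.7 (even though the decimal 7.48 < 7.7).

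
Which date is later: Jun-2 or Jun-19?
Jun-19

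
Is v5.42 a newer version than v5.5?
Yes. Version numbers are compared segment by segment as integers, not as decimals: minor version 42 > 5, so v5.42 > v5.5 (even though the decimal 5.42 < 5.5).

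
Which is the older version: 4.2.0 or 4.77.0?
4.2.0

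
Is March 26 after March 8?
Yes. Day 26 comes after day 8 in March — this is a date comparison, not a decimal one (the decimal 3.26 would be smaller than 3.8).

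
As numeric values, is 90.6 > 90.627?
False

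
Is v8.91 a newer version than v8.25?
Yes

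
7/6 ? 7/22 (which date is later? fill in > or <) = <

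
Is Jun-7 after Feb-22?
Yes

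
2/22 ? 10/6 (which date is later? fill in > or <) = <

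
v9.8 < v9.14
True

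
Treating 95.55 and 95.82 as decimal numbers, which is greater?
95.82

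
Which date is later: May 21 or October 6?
October 6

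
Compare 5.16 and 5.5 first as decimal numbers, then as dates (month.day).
As decimals: 5.16 < 5.5. As dates: 5/16 is later than 5/5 (day 16 > day 5).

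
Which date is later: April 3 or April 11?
April 11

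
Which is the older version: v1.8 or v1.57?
v1.8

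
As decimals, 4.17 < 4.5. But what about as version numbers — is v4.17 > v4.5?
True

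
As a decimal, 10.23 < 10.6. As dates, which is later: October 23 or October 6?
October 23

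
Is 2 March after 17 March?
No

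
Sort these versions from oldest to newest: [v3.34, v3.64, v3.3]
[v3.3, v3.34, v3.64]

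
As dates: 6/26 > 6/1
True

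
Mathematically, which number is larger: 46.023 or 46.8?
46.8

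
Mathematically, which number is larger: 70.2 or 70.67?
70.67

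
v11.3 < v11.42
True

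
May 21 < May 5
False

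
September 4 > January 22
True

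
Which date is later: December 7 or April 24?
December 7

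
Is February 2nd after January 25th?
Yes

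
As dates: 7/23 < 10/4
True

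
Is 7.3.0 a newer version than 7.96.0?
No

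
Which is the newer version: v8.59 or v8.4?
v8.59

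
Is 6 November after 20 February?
Yes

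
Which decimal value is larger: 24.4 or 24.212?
24.4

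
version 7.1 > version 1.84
True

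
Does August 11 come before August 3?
No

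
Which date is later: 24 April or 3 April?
24 April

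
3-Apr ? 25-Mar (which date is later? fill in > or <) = >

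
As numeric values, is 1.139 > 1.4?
False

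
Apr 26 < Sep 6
True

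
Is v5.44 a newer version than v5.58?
No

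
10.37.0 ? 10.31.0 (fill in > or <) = >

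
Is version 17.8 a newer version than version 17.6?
Yes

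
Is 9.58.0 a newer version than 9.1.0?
Yes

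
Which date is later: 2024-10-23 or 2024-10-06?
2024-10-23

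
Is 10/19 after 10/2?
Yes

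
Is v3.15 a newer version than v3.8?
Yes. Version numbers are compared segment by segment as integers, not as decimals: minor version 15 > 8, so v3.15 > v3.8 (even though the decimal 3.15 < 3.8).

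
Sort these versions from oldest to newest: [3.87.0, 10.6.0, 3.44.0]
[3.44.0, 3.87.0, 10.6.0]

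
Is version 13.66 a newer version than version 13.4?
Yes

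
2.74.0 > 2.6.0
True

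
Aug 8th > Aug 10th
False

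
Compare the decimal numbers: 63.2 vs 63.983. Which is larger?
63.983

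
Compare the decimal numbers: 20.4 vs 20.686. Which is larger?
20.686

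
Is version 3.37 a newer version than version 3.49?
No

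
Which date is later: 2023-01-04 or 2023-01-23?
2023-01-23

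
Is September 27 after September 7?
Yes. Day 27 comes after day 7 in September — this is a date comparison, not a decimal one (the decimal 9.27 would be smaller than 9.7).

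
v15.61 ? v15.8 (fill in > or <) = >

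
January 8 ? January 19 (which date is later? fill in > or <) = <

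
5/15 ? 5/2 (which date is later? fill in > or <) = >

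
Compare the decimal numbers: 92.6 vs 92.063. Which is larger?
92.6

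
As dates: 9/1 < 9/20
True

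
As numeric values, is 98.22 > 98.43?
False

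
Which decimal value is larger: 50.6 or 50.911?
50.911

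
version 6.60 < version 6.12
False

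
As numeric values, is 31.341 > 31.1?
True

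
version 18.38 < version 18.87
True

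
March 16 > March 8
True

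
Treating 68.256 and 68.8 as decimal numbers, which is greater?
68.8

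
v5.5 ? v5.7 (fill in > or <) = <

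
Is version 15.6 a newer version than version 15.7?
No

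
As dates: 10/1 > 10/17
False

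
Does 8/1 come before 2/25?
No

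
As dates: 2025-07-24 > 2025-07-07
True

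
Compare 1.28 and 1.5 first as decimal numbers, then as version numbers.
As decimals: 1.28 < 1.5. As versions: v1.28 > v1.5 (minor version 28 > 5).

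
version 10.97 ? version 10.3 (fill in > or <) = >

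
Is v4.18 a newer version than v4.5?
Yes. Version numbers are compared segment by segment as integers, not as decimals: minor version 18 > 5, so v4.18 > v4.5 (even though the decimal 4.18 < 4.5).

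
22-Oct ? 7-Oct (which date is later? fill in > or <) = >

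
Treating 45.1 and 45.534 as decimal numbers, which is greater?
45.534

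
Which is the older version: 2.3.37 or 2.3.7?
2.3.7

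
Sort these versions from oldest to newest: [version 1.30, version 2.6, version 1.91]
[version 1.30, version 1.91, version 2.6]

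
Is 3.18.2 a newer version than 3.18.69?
No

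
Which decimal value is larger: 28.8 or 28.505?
28.8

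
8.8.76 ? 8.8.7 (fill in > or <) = >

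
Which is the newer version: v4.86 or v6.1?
v6.1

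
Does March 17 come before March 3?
No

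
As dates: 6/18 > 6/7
True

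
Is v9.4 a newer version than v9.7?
No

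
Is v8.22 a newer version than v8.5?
Yes. Version numbers are compared segment by segment as integers, not as decimals: minor version 22 > 5, so v8.22 > v8.5 (even though the decimal 8.22 < 8.5).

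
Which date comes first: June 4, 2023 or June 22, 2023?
June 4, 2023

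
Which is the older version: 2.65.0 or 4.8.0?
2.65.0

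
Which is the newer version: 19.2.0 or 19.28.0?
19.28.0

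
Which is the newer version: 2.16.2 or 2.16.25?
2.16.25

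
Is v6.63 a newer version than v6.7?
Yes. Version numbers are compared segment by segment as integers, not as decimals: minor version 63 > 7, so v6.63 > v6.7 (even though the decimal 6.63 < 6.7).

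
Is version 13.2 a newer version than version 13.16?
No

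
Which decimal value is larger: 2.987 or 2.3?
2.987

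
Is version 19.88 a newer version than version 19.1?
Yes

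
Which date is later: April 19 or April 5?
April 19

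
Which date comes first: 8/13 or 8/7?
8/7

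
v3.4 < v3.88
True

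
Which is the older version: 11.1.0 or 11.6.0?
11.1.0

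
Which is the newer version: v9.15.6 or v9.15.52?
v9.15.52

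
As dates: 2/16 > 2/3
True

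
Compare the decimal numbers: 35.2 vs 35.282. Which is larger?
35.282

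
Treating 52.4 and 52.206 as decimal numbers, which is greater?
52.4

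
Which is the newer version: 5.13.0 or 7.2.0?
7.2.0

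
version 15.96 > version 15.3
True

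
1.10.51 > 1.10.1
True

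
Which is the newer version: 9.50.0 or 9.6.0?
9.50.0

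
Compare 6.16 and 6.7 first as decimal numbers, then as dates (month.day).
As decimals: 6.16 < 6.7. As dates: 6/16 is later than 6/7 (day 16 > day 7).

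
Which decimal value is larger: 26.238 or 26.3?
26.3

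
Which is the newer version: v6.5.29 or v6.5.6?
v6.5.29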